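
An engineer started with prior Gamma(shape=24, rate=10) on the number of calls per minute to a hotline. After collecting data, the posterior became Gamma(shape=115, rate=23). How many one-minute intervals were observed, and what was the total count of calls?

A Gamma(α, β) prior (rate parametrization) on a Poisson rate with n observations summing to S gives posterior Gamma(α+S, β+n).
Matching: Σxᵢ = 115 − 24 = 91 and n = 23 − 10 = 13.

n = 13 one-minute intervals with total 91 calls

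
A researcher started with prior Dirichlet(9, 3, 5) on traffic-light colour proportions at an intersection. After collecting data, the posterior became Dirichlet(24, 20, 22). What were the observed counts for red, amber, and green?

counts (15, 17, 17)

For a Dirichlet(α) prior with multinomial counts c, the posterior is Dirichlet(α + c) componentwise.
Counts are posterior − prior componentwise: 24−9=15, 20−3=17, 22−5=17.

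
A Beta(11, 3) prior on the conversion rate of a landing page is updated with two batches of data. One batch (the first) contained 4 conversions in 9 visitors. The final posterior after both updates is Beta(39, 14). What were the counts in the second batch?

Sequential conjugate updates are equivalent to a single update on the pooled data, so total successes = posterior α − prior α and total failures = posterior β − prior β.
Total across both batches: 39−11=28 conversions, 14−3=11 bounces.
Subtract the first batch: 28−4=24 conversions and 11−5=6 bounces.

24 conversions and 6 bounces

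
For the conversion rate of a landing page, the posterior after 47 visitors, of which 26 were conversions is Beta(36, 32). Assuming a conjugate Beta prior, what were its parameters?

Beta(10, 11)

A Beta(α, β) prior with s successes and f failures in binomial data gives a Beta(α+s, β+f) posterior.
Subtract the data counts: 36−26=10, 32−21=11.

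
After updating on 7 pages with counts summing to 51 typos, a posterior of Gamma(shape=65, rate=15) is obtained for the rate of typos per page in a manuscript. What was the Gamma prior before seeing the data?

Gamma(shape=14, rate=8)

Gamma–Poisson conjugacy: posterior shape = α + Σxᵢ, posterior rate = β + n.
So α = 65 − 51 = 14 and β = 15 − 7 = 8.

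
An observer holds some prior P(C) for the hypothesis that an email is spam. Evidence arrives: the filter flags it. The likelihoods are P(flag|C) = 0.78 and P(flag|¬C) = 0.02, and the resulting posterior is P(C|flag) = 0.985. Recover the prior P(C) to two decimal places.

In odds form, posterior odds = prior odds × likelihood ratio, so prior odds = posterior odds ÷ LR.
Posterior odds = 0.985/(1−0.985) = 65.6667. LR = 0.78/0.02 = 39.0000.
Prior odds = 65.6667/39.0000 = 1.6838, so P(C) = 1.6838/(1+1.6838) ≈ 0.63.

P(C) = 0.63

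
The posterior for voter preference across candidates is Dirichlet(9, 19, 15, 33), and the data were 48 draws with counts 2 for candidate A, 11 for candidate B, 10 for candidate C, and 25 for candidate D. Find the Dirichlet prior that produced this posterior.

For a Dirichlet(α) prior with multinomial counts c, the posterior is Dirichlet(α + c) componentwise.
Subtract each count from the matching posterior parameter: 9−2=7, 19−11=8, 15−10=5, 33−25=8.

Dirichlet(7, 8, 5, 8)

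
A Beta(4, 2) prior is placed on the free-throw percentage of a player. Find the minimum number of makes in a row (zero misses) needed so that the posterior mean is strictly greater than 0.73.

k = 2

After k makes and 0 misses the posterior is Beta(4+k, 2), with mean (4+k)/(4+2+k).
Set (4+k)/(6+k) > 0.73 and solve: k > (0.73·6 − 4)/(1 − 0.73) = 1.407.
The smallest integer exceeding 1.407 is 2.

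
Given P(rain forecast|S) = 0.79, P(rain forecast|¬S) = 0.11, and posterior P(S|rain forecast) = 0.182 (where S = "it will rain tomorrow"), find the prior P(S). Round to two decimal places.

Bayes' rule in odds form gives O(S|E) = O(S)·[P(E|S)/P(E|¬S)], hence O(S) = O(S|E)/LR.
Posterior odds = 0.182/(1−0.182) = 0.2225. LR = 0.79/0.11 = 7.1818.
Prior odds = 0.2225/7.1818 = 0.0310, so P(S) = 0.0310/(1+0.0310) ≈ 0.03.

P(S) = 0.03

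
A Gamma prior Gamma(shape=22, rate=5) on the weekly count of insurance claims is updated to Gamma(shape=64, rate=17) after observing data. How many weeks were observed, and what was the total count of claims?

n = 12 weeks with total 42 claims

Gamma–Poisson conjugacy: posterior shape = α + Σxᵢ, posterior rate = β + n.
Matching: Σxᵢ = 64 − 22 = 42 and n = 17 − 5 = 12.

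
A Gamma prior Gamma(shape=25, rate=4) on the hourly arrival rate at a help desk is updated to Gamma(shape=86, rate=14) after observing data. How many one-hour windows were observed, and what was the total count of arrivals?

Gamma–Poisson conjugacy: posterior shape = α + Σxᵢ, posterior rate = β + n.
Matching: Σxᵢ = 86 − 25 = 61 and n = 14 − 4 = 10.

n = 10 one-hour windows with total 61 arrivals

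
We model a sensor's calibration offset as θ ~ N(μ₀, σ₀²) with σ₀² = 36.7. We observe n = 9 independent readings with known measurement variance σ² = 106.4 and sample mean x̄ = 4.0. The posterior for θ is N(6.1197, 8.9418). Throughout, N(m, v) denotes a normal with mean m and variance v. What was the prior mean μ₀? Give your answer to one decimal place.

μ₀ = 12.7

The posterior mean is a precision-weighted average: μ_n = (τ₀μ₀ + τ_data·x̄)/(τ₀+τ_data), with τ₀=1/σ₀² and τ_data=n/σ².
Here τ₀ = 1/36.7 = 0.027248 and τ_data = 9/106.4 = 0.084586, so τ_n = 0.111834.
Rearranging for μ₀: μ₀ = (μ_n·τ_n − τ_data·x̄)/τ₀ = (6.1197·0.111834 − 0.084586·4.0) / 0.027248 = 0.346047/0.027248 ≈ 12.7.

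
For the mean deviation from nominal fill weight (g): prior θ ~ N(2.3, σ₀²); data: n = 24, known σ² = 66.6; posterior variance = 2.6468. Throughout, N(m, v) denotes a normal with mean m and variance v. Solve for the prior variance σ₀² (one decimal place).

For the Normal–Normal model with known σ², precisions add: τ_n = τ₀ + n/σ².
So 1/σ₀² = 1/2.6468 − 24/66.6 = 0.377815 − 0.360360 = 0.017455.
Hence σ₀² = 1/0.017455 ≈ 57.3.

σ₀² = 57.3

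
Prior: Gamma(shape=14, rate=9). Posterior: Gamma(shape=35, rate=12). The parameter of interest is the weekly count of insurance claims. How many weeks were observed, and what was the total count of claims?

n = 3 weeks with total 21 claims

Gamma–Poisson conjugacy: posterior shape = α + Σxᵢ, posterior rate = β + n.
Matching: Σxᵢ = 35 − 14 = 21 and n = 12 − 9 = 3.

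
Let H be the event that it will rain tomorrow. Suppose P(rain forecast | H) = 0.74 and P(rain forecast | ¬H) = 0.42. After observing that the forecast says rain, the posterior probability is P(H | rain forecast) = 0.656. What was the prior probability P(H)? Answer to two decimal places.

P(H) = 0.52

In odds form, posterior odds = prior odds × likelihood ratio, so prior odds = posterior odds ÷ LR.
Posterior odds = 0.656/(1−0.656) = 1.9070. LR = 0.74/0.42 = 1.7619.
Prior odds = 1.9070/1.7619 = 1.0824, so P(H) = 1.0824/(1+1.0824) ≈ 0.52.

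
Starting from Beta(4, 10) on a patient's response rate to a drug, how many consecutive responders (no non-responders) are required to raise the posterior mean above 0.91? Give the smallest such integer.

After k responders and 0 non-responders the posterior is Beta(4+k, 10), with mean (4+k)/(4+10+k).
Set (4+k)/(14+k) > 0.91 and solve: k > (0.91·14 − 4)/(1 − 0.91) = 97.111.
The smallest integer exceeding 97.111 is 98.

k = 98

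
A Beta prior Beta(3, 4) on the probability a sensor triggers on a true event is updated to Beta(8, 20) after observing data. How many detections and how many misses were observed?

Under Beta–binomial conjugacy the posterior parameters are (a+s, b+f).
Match parameters: s=8−3=5, f=20−4=16.

5 detections and 16 misses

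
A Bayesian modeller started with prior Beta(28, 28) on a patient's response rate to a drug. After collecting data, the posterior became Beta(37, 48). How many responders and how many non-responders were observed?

A Beta(a, b) prior with s successes and f failures in binomial data gives a Beta(a+s, b+f) posterior.
Match parameters: s=37−28=9, f=48−28=20.

9 responders and 20 non-responders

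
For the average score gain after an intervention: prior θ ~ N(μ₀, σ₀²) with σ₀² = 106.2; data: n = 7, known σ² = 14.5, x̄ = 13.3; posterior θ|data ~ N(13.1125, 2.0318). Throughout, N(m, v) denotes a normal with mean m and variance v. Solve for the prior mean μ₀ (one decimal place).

The posterior mean is a precision-weighted average: μ_n = (τ₀μ₀ + τ_data·x̄)/(τ₀+τ_data), with τ₀=1/σ₀² and τ_data=n/σ².
Here τ₀ = 1/106.2 = 0.009416 and τ_data = 7/14.5 = 0.482759, so τ_n = 0.492175.
Rearranging for μ₀: μ₀ = (μ_n·τ_n − τ_data·x̄)/τ₀ = (13.1125·0.492175 − 0.482759·13.3) / 0.009416 = 0.032950/0.009416 ≈ 3.5.

μ₀ = 3.5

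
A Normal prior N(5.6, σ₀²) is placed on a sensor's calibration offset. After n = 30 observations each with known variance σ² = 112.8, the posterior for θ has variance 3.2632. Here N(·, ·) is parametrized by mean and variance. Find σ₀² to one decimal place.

Posterior precision equals prior precision plus data precision: 1/σ_n² = 1/σ₀² + n/σ².
So 1/σ₀² = 1/3.2632 − 30/112.8 = 0.306448 − 0.265957 = 0.040491.
Hence σ₀² = 1/0.040491 ≈ 24.7.

σ₀² = 24.7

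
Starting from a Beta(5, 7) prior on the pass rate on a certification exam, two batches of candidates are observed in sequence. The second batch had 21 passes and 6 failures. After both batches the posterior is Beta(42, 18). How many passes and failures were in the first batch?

Because Beta–binomial updating is additive in the counts, the combined data contributed (α_post−α_prior, β_post−β_prior) successes and failures.
Total across both batches: 42−5=37 passes, 18−7=11 failures.
Subtract the second batch: 37−21=16 passes and 11−6=5 failures.

16 passes and 5 failures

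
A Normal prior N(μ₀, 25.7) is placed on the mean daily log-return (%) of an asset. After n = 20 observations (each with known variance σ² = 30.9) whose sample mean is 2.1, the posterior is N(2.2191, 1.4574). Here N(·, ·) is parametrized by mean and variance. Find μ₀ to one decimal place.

μ₀ = 4.2

With known observation variance, the Normal–Normal posterior has precision τ_n = τ₀ + n/σ² and mean μ_n = (τ₀μ₀ + (n/σ²)x̄)/τ_n.
Here τ₀ = 1/25.7 = 0.038911 and τ_data = 20/30.9 = 0.647249, so τ_n = 0.686160.
Rearranging for μ₀: μ₀ = (μ_n·τ_n − τ_data·x̄)/τ₀ = (2.2191·0.686160 − 0.647249·2.1) / 0.038911 = 0.163435/0.038911 ≈ 4.2.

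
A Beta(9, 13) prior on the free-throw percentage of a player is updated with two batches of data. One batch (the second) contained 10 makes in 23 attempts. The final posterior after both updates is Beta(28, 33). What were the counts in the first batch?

Because Beta–binomial updating is additive in the counts, the combined data contributed (α_post−α_prior, β_post−β_prior) successes and failures.
Total across both batches: 28−9=19 makes, 33−13=20 misses.
Subtract the second batch: 19−10=9 makes and 20−13=7 misses.

9 makes and 7 misses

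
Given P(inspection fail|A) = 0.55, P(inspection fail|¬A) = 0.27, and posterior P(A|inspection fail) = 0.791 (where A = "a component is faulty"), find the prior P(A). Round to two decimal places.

P(A) = 0.65

In odds form, posterior odds = prior odds × likelihood ratio, so prior odds = posterior odds ÷ LR.
Posterior odds = 0.791/(1−0.791) = 3.7847. LR = 0.55/0.27 = 2.0370.
Prior odds = 3.7847/2.0370 = 1.8580, so P(A) = 1.8580/(1+1.8580) ≈ 0.65.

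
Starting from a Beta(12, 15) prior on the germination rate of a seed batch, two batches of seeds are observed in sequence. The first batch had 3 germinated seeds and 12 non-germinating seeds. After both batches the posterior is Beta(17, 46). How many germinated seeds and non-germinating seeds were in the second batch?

Sequential conjugate updates are equivalent to a single update on the pooled data, so total successes = posterior α − prior α and total failures = posterior β − prior β.
Total across both batches: 17−12=5 germinated seeds, 46−15=31 non-germinating seeds.
Subtract the first batch: 5−3=2 germinated seeds and 31−12=19 non-germinating seeds.

2 germinated seeds and 19 non-germinating seeds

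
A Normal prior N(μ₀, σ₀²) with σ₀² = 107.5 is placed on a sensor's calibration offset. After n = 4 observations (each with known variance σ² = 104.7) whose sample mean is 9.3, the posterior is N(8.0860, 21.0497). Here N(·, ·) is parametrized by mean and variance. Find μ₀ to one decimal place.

μ₀ = 3.1

With known observation variance, the Normal–Normal posterior has precision τ_n = τ₀ + n/σ² and mean μ_n = (τ₀μ₀ + (n/σ²)x̄)/τ_n.
Here τ₀ = 1/107.5 = 0.009302 and τ_data = 4/104.7 = 0.038204, so τ_n = 0.047506.
Rearranging for μ₀: μ₀ = (μ_n·τ_n − τ_data·x̄)/τ₀ = (8.0860·0.047506 − 0.038204·9.3) / 0.009302 = 0.028836/0.009302 ≈ 3.1.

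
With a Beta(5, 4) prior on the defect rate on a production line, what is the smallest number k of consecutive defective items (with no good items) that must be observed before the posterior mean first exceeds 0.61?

After k defective items and 0 good items the posterior is Beta(5+k, 4), with mean (5+k)/(5+4+k).
Set (5+k)/(9+k) > 0.61 and solve: k > (0.61·9 − 5)/(1 − 0.61) = 1.256.
The smallest integer exceeding 1.256 is 2.

k = 2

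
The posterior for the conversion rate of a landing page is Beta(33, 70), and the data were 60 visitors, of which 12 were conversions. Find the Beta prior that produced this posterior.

Beta(21, 22)

Beta is conjugate to the binomial likelihood: posterior = Beta(a+s, b+f).
So a = 33 − 12 = 21 and b = 70 − 48 = 22.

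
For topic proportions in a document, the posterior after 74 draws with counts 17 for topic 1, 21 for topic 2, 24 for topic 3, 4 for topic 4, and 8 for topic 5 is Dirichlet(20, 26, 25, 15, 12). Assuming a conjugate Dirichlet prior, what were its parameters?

For a Dirichlet(α) prior with multinomial counts c, the posterior is Dirichlet(α + c) componentwise.
Subtract each count from the matching posterior parameter: 20−17=3, 26−21=5, 25−24=1, 15−4=11, 12−8=4.

Dirichlet(3, 5, 1, 11, 4)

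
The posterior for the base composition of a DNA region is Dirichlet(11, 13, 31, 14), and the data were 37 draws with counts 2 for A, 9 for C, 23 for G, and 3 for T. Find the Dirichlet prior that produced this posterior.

For a Dirichlet(α) prior with multinomial counts c, the posterior is Dirichlet(α + c) componentwise.
Subtract each count from the matching posterior parameter: 11−2=9, 13−9=4, 31−23=8, 14−3=11.

Dirichlet(9, 4, 8, 11)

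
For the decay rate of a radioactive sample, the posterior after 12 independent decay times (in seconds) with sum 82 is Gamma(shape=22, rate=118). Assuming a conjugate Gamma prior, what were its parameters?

For an exponential likelihood with a Gamma(α, β) prior on the rate, n observations with total T give posterior Gamma(α+n, β+T).
So α = 22 − 12 = 10 and β = 118 − 82 = 36.

Gamma(shape=10, rate=36)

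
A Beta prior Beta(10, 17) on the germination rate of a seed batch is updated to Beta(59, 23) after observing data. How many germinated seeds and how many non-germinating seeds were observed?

Beta is conjugate to the binomial likelihood: posterior = Beta(a+s, b+f).
Match parameters: s=59−10=49, f=23−17=6.

49 germinated seeds and 6 non-germinating seeds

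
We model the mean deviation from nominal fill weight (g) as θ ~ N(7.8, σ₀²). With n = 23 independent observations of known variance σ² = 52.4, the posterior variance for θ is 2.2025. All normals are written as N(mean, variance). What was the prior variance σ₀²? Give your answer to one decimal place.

σ₀² = 66.2

For the Normal–Normal model with known σ², precisions add: τ_n = τ₀ + n/σ².
So 1/σ₀² = 1/2.2025 − 23/52.4 = 0.454030 − 0.438931 = 0.015099.
Hence σ₀² = 1/0.015099 ≈ 66.2.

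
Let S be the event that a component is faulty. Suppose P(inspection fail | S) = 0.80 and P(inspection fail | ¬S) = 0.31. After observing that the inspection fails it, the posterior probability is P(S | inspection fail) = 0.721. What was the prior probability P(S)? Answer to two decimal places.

In odds form, posterior odds = prior odds × likelihood ratio, so prior odds = posterior odds ÷ LR.
Posterior odds = 0.721/(1−0.721) = 2.5842. LR = 0.80/0.31 = 2.5806.
Prior odds = 2.5842/2.5806 = 1.0014, so P(S) = 1.0014/(1+1.0014) ≈ 0.50.

P(S) = 0.50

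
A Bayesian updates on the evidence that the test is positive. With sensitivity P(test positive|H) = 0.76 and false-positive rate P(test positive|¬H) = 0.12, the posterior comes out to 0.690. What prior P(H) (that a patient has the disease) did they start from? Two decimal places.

In odds form, posterior odds = prior odds × likelihood ratio, so prior odds = posterior odds ÷ LR.
Posterior odds = 0.690/(1−0.690) = 2.2258. LR = 0.76/0.12 = 6.3333.
Prior odds = 2.2258/6.3333 = 0.3514, so P(H) = 0.3514/(1+0.3514) ≈ 0.26.

P(H) = 0.26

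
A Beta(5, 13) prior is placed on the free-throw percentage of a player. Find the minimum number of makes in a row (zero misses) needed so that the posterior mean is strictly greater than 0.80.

After k makes and 0 misses the posterior is Beta(5+k, 13), with mean (5+k)/(5+13+k).
Set (5+k)/(18+k) > 0.80 and solve: k > (0.80·18 − 5)/(1 − 0.80) = 47.000.
The smallest integer exceeding 47.000 is 48, and checking k=48: (53)/(66) = 0.8030 > 0.80.

k = 48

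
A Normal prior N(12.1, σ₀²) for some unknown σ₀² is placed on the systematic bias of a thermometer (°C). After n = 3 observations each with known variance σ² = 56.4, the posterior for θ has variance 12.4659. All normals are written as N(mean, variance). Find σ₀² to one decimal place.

σ₀² = 37.0

Posterior precision equals prior precision plus data precision: 1/σ_n² = 1/σ₀² + n/σ².
So 1/σ₀² = 1/12.4659 − 3/56.4 = 0.080219 − 0.053191 = 0.027028.
Hence σ₀² = 1/0.027028 ≈ 37.0.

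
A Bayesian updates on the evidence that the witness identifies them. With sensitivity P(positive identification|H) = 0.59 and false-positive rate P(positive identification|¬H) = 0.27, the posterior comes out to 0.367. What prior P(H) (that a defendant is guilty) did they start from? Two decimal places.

P(H) = 0.21

Bayes' rule in odds form gives O(H|E) = O(H)·[P(E|H)/P(E|¬H)], hence O(H) = O(H|E)/LR.
Posterior odds = 0.367/(1−0.367) = 0.5798. LR = 0.59/0.27 = 2.1852.
Prior odds = 0.5798/2.1852 = 0.2653, so P(H) = 0.2653/(1+0.2653) ≈ 0.21.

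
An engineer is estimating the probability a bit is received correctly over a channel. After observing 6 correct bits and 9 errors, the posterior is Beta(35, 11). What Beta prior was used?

Beta(29, 2)

Under Beta–binomial conjugacy the posterior parameters are (a+s, b+f).
Subtract the data counts: 35−6=29, 11−9=2.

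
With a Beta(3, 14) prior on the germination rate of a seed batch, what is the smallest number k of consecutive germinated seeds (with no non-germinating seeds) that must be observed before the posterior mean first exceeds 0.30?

k = 4

After k germinated seeds and 0 non-germinating seeds the posterior is Beta(3+k, 14), with mean (3+k)/(3+14+k).
Set (3+k)/(17+k) > 0.30 and solve: k > (0.30·17 − 3)/(1 − 0.30) = 3.000.
The smallest integer exceeding 3.000 is 4.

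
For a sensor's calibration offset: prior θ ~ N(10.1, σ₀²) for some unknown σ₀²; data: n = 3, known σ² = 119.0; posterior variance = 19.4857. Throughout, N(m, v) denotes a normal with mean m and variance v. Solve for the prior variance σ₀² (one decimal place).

σ₀² = 38.3

Posterior precision equals prior precision plus data precision: 1/σ_n² = 1/σ₀² + n/σ².
So 1/σ₀² = 1/19.4857 − 3/119.0 = 0.051320 − 0.025210 = 0.026110.
Hence σ₀² = 1/0.026110 ≈ 38.3.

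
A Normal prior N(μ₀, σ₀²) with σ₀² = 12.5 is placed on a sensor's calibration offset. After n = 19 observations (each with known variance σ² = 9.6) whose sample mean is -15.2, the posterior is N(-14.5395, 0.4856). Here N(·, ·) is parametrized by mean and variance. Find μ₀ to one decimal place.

With known observation variance, the Normal–Normal posterior has precision τ_n = τ₀ + n/σ² and mean μ_n = (τ₀μ₀ + (n/σ²)x̄)/τ_n.
Here τ₀ = 1/12.5 = 0.080000 and τ_data = 19/9.6 = 1.979167, so τ_n = 2.059167.
Rearranging for μ₀: μ₀ = (μ_n·τ_n − τ_data·x̄)/τ₀ = (-14.5395·2.059167 − 1.979167·-15.2) / 0.080000 = 0.144080/0.080000 ≈ 1.8.

μ₀ = 1.8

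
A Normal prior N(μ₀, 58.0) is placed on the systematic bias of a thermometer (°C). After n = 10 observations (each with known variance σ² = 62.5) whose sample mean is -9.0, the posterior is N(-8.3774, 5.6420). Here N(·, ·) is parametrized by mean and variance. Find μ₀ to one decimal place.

μ₀ = -2.6

With known observation variance, the Normal–Normal posterior has precision τ_n = τ₀ + n/σ² and mean μ_n = (τ₀μ₀ + (n/σ²)x̄)/τ_n.
Here τ₀ = 1/58.0 = 0.017241 and τ_data = 10/62.5 = 0.160000, so τ_n = 0.177241.
Rearranging for μ₀: μ₀ = (μ_n·τ_n − τ_data·x̄)/τ₀ = (-8.3774·0.177241 − 0.160000·-9.0) / 0.017241 = -0.044819/0.017241 ≈ -2.6.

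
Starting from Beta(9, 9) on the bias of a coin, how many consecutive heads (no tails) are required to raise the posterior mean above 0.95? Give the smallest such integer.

k = 163

After k heads and 0 tails the posterior is Beta(9+k, 9), with mean (9+k)/(9+9+k).
Set (9+k)/(18+k) > 0.95 and solve: k > (0.95·18 − 9)/(1 − 0.95) = 162.000.
The smallest integer exceeding 162.000 is 163.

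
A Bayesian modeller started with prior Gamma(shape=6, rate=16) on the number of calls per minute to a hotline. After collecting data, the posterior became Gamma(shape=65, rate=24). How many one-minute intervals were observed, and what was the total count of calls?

n = 8 one-minute intervals with total 59 calls

Gamma–Poisson conjugacy: posterior shape = α + Σxᵢ, posterior rate = β + n.
Matching: Σxᵢ = 65 − 6 = 59 and n = 24 − 16 = 8.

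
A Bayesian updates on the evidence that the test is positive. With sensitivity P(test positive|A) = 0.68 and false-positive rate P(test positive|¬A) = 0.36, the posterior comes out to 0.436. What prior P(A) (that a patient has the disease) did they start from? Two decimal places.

In odds form, posterior odds = prior odds × likelihood ratio, so prior odds = posterior odds ÷ LR.
Posterior odds = 0.436/(1−0.436) = 0.7730. LR = 0.68/0.36 = 1.8889.
Prior odds = 0.7730/1.8889 = 0.4092, so P(A) = 0.4092/(1+0.4092) ≈ 0.29.

P(A) = 0.29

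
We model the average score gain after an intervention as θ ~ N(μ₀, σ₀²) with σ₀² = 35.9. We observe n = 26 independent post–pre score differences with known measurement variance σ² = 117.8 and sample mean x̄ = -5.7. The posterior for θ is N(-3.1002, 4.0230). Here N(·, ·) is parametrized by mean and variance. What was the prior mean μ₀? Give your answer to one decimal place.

μ₀ = 17.5

The posterior mean is a precision-weighted average: μ_n = (τ₀μ₀ + τ_data·x̄)/(τ₀+τ_data), with τ₀=1/σ₀² and τ_data=n/σ².
Here τ₀ = 1/35.9 = 0.027855 and τ_data = 26/117.8 = 0.220713, so τ_n = 0.248568.
Rearranging for μ₀: μ₀ = (μ_n·τ_n − τ_data·x̄)/τ₀ = (-3.1002·0.248568 − 0.220713·-5.7) / 0.027855 = 0.487454/0.027855 ≈ 17.5.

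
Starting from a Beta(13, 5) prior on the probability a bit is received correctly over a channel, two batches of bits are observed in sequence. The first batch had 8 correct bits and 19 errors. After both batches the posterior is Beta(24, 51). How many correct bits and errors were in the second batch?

3 correct bits and 27 errors

Sequential conjugate updates are equivalent to a single update on the pooled data, so total successes = posterior α − prior α and total failures = posterior β − prior β.
Total across both batches: 24−13=11 correct bits, 51−5=46 errors.
Subtract the first batch: 11−8=3 correct bits and 46−19=27 errors.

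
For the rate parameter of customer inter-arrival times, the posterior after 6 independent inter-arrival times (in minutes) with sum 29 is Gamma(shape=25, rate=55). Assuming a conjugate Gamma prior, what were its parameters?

Gamma–exponential conjugacy: posterior shape = α + n, posterior rate = β + Σtᵢ.
So α = 25 − 6 = 19 and β = 55 − 29 = 26.

Gamma(shape=19, rate=26)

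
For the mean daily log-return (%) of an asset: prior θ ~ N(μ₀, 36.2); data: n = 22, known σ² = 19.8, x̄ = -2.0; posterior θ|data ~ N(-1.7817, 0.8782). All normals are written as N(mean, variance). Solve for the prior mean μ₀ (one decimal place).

The posterior mean is a precision-weighted average: μ_n = (τ₀μ₀ + τ_data·x̄)/(τ₀+τ_data), with τ₀=1/σ₀² and τ_data=n/σ².
Here τ₀ = 1/36.2 = 0.027624 and τ_data = 22/19.8 = 1.111111, so τ_n = 1.138735.
Rearranging for μ₀: μ₀ = (μ_n·τ_n − τ_data·x̄)/τ₀ = (-1.7817·1.138735 − 1.111111·-2.0) / 0.027624 = 0.193338/0.027624 ≈ 7.0.

μ₀ = 7.0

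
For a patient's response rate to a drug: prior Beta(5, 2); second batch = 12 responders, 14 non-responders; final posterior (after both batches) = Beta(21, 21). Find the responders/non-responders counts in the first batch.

Sequential conjugate updates are equivalent to a single update on the pooled data, so total successes = posterior α − prior α and total failures = posterior β − prior β.
Total across both batches: 21−5=16 responders, 21−2=19 non-responders.
Subtract the second batch: 16−12=4 responders and 19−14=5 non-responders.

4 responders and 5 non-responders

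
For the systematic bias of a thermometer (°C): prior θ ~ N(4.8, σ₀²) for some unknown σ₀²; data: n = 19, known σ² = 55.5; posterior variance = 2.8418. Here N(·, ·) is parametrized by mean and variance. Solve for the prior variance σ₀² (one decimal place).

Posterior precision equals prior precision plus data precision: 1/σ_n² = 1/σ₀² + n/σ².
So 1/σ₀² = 1/2.8418 − 19/55.5 = 0.351890 − 0.342342 = 0.009548.
Hence σ₀² = 1/0.009548 ≈ 104.7.

σ₀² = 104.7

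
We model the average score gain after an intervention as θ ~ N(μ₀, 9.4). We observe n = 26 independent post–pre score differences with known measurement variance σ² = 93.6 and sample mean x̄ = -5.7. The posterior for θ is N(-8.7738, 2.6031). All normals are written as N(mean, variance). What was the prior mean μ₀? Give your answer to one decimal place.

The posterior mean is a precision-weighted average: μ_n = (τ₀μ₀ + τ_data·x̄)/(τ₀+τ_data), with τ₀=1/σ₀² and τ_data=n/σ².
Here τ₀ = 1/9.4 = 0.106383 and τ_data = 26/93.6 = 0.277778, so τ_n = 0.384161.
Rearranging for μ₀: μ₀ = (μ_n·τ_n − τ_data·x̄)/τ₀ = (-8.7738·0.384161 − 0.277778·-5.7) / 0.106383 = -1.787217/0.106383 ≈ -16.8.

μ₀ = -16.8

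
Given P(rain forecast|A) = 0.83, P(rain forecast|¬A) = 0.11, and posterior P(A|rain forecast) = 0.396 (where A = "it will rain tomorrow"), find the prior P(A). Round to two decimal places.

In odds form, posterior odds = prior odds × likelihood ratio, so prior odds = posterior odds ÷ LR.
Posterior odds = 0.396/(1−0.396) = 0.6556. LR = 0.83/0.11 = 7.5455.
Prior odds = 0.6556/7.5455 = 0.0869, so P(A) = 0.0869/(1+0.0869) ≈ 0.08.

P(A) = 0.08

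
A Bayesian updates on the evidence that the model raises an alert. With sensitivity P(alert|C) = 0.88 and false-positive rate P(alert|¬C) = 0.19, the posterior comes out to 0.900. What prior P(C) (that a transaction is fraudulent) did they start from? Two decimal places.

P(C) = 0.66

In odds form, posterior odds = prior odds × likelihood ratio, so prior odds = posterior odds ÷ LR.
Posterior odds = 0.900/(1−0.900) = 9.0000. LR = 0.88/0.19 = 4.6316.
Prior odds = 9.0000/4.6316 = 1.9432, so P(C) = 1.9432/(1+1.9432) ≈ 0.66.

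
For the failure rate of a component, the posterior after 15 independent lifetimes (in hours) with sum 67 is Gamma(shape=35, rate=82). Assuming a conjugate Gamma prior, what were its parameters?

Gamma(shape=20, rate=15)

Gamma–exponential conjugacy: posterior shape = α + n, posterior rate = β + Σtᵢ.
So α = 35 − 15 = 20 and β = 82 − 67 = 15.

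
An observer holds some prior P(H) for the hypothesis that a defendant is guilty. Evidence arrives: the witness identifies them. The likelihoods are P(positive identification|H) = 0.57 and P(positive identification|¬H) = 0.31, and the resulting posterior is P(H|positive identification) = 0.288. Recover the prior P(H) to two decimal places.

In odds form, posterior odds = prior odds × likelihood ratio, so prior odds = posterior odds ÷ LR.
Posterior odds = 0.288/(1−0.288) = 0.4045. LR = 0.57/0.31 = 1.8387.
Prior odds = 0.4045/1.8387 = 0.2200, so P(H) = 0.2200/(1+0.2200) ≈ 0.18.

P(H) = 0.18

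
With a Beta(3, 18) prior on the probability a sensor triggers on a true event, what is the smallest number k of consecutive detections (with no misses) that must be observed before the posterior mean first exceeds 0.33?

k = 6

After k detections and 0 misses the posterior is Beta(3+k, 18), with mean (3+k)/(3+18+k).
Set (3+k)/(21+k) > 0.33 and solve: k > (0.33·21 − 3)/(1 − 0.33) = 5.866.
The smallest integer exceeding 5.866 is 6, and checking k=6: (9)/(27) = 0.3333 > 0.33.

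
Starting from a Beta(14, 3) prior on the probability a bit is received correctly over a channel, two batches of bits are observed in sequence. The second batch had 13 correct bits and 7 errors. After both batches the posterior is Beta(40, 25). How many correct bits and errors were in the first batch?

13 correct bits and 15 errors

Because Beta–binomial updating is additive in the counts, the combined data contributed (α_post−α_prior, β_post−β_prior) successes and failures.
Total across both batches: 40−14=26 correct bits, 25−3=22 errors.
Subtract the second batch: 26−13=13 correct bits and 22−7=15 errors.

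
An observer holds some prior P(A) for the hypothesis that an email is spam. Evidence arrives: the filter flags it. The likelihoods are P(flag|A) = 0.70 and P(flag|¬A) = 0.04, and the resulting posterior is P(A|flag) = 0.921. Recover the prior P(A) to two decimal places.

In odds form, posterior odds = prior odds × likelihood ratio, so prior odds = posterior odds ÷ LR.
Posterior odds = 0.921/(1−0.921) = 11.6582. LR = 0.70/0.04 = 17.5000.
Prior odds = 11.6582/17.5000 = 0.6662, so P(A) = 0.6662/(1+0.6662) ≈ 0.40.

P(A) = 0.40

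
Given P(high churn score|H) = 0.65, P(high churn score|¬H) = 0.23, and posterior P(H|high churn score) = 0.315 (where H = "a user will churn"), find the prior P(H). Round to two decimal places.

In odds form, posterior odds = prior odds × likelihood ratio, so prior odds = posterior odds ÷ LR.
Posterior odds = 0.315/(1−0.315) = 0.4599. LR = 0.65/0.23 = 2.8261.
Prior odds = 0.4599/2.8261 = 0.1627, so P(H) = 0.1627/(1+0.1627) ≈ 0.14.

P(H) = 0.14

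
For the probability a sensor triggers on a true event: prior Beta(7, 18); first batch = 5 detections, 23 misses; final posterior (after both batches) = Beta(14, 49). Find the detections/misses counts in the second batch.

2 detections and 8 misses

Because Beta–binomial updating is additive in the counts, the combined data contributed (α_post−α_prior, β_post−β_prior) successes and failures.
Total across both batches: 14−7=7 detections, 49−18=31 misses.
Subtract the first batch: 7−5=2 detections and 31−23=8 misses.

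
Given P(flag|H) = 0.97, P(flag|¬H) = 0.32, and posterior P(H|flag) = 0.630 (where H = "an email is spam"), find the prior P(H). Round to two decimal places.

P(H) = 0.36

Bayes' rule in odds form gives O(H|E) = O(H)·[P(E|H)/P(E|¬H)], hence O(H) = O(H|E)/LR.
Posterior odds = 0.630/(1−0.630) = 1.7027. LR = 0.97/0.32 = 3.0312.
Prior odds = 1.7027/3.0312 = 0.5617, so P(H) = 0.5617/(1+0.5617) ≈ 0.36.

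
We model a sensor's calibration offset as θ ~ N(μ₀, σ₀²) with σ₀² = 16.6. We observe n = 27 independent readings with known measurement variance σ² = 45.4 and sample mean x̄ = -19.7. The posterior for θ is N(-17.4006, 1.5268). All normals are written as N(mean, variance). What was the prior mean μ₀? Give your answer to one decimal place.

μ₀ = 5.3

With known observation variance, the Normal–Normal posterior has precision τ_n = τ₀ + n/σ² and mean μ_n = (τ₀μ₀ + (n/σ²)x̄)/τ_n.
Here τ₀ = 1/16.6 = 0.060241 and τ_data = 27/45.4 = 0.594714, so τ_n = 0.654955.
Rearranging for μ₀: μ₀ = (μ_n·τ_n − τ_data·x̄)/τ₀ = (-17.4006·0.654955 − 0.594714·-19.7) / 0.060241 = 0.319256/0.060241 ≈ 5.3.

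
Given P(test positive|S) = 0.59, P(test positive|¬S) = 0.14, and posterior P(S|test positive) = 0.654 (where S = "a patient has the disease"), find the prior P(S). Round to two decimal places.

In odds form, posterior odds = prior odds × likelihood ratio, so prior odds = posterior odds ÷ LR.
Posterior odds = 0.654/(1−0.654) = 1.8902. LR = 0.59/0.14 = 4.2143.
Prior odds = 1.8902/4.2143 = 0.4485, so P(S) = 0.4485/(1+0.4485) ≈ 0.31.

P(S) = 0.31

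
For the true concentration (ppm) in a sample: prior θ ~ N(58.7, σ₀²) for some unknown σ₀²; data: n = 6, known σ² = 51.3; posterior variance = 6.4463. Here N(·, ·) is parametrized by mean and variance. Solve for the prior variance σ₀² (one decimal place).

σ₀² = 26.2

Posterior precision equals prior precision plus data precision: 1/σ_n² = 1/σ₀² + n/σ².
So 1/σ₀² = 1/6.4463 − 6/51.3 = 0.155128 − 0.116959 = 0.038169.
Hence σ₀² = 1/0.038169 ≈ 26.2.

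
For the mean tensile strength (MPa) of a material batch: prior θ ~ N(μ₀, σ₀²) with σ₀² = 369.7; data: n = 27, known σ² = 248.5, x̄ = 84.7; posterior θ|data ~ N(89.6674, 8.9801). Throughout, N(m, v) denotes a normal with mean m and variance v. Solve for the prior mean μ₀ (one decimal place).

μ₀ = 289.2

The posterior mean is a precision-weighted average: μ_n = (τ₀μ₀ + τ_data·x̄)/(τ₀+τ_data), with τ₀=1/σ₀² and τ_data=n/σ².
Here τ₀ = 1/369.7 = 0.002705 and τ_data = 27/248.5 = 0.108652, so τ_n = 0.111357.
Rearranging for μ₀: μ₀ = (μ_n·τ_n − τ_data·x̄)/τ₀ = (89.6674·0.111357 − 0.108652·84.7) / 0.002705 = 0.782268/0.002705 ≈ 289.2.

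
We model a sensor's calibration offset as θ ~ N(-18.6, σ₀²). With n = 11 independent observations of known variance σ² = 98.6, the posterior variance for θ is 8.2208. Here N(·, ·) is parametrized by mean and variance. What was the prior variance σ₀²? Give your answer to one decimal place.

σ₀² = 99.2

Posterior precision equals prior precision plus data precision: 1/σ_n² = 1/σ₀² + n/σ².
So 1/σ₀² = 1/8.2208 − 11/98.6 = 0.121643 − 0.111562 = 0.010081.
Hence σ₀² = 1/0.010081 ≈ 99.2.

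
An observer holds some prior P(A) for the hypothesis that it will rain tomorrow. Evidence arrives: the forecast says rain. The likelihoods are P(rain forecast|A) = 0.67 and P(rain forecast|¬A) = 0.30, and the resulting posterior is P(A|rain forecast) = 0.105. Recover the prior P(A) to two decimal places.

Bayes' rule in odds form gives O(A|E) = O(A)·[P(E|A)/P(E|¬A)], hence O(A) = O(A|E)/LR.
Posterior odds = 0.105/(1−0.105) = 0.1173. LR = 0.67/0.30 = 2.2333.
Prior odds = 0.1173/2.2333 = 0.0525, so P(A) = 0.0525/(1+0.0525) ≈ 0.05.

P(A) = 0.05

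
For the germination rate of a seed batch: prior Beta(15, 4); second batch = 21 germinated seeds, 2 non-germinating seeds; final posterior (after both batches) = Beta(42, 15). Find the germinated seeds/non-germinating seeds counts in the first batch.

6 germinated seeds and 9 non-germinating seeds

Sequential conjugate updates are equivalent to a single update on the pooled data, so total successes = posterior α − prior α and total failures = posterior β − prior β.
Total across both batches: 42−15=27 germinated seeds, 15−4=11 non-germinating seeds.
Subtract the second batch: 27−21=6 germinated seeds and 11−2=9 non-germinating seeds.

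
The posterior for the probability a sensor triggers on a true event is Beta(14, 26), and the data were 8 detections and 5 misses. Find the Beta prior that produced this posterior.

Under Beta–binomial conjugacy the posterior parameters are (α+s, β+f).
Subtract the data counts: 14−8=6, 26−5=21.

Beta(6, 21)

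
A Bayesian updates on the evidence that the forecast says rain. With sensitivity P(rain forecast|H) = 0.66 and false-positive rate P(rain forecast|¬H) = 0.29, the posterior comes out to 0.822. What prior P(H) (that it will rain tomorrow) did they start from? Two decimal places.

In odds form, posterior odds = prior odds × likelihood ratio, so prior odds = posterior odds ÷ LR.
Posterior odds = 0.822/(1−0.822) = 4.6180. LR = 0.66/0.29 = 2.2759.
Prior odds = 4.6180/2.2759 = 2.0291, so P(H) = 2.0291/(1+2.0291) ≈ 0.67.

P(H) = 0.67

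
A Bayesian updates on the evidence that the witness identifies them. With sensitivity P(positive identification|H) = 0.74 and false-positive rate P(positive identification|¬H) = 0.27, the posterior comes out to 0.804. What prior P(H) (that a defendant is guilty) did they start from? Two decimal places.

P(H) = 0.60

Bayes' rule in odds form gives O(H|E) = O(H)·[P(E|H)/P(E|¬H)], hence O(H) = O(H|E)/LR.
Posterior odds = 0.804/(1−0.804) = 4.1020. LR = 0.74/0.27 = 2.7407.
Prior odds = 4.1020/2.7407 = 1.4967, so P(H) = 1.4967/(1+1.4967) ≈ 0.60.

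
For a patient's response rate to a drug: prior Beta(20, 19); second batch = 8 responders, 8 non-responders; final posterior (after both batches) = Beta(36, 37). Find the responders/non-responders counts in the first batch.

Because Beta–binomial updating is additive in the counts, the combined data contributed (α_post−α_prior, β_post−β_prior) successes and failures.
Total across both batches: 36−20=16 responders, 37−19=18 non-responders.
Subtract the second batch: 16−8=8 responders and 18−8=10 non-responders.

8 responders and 10 non-responders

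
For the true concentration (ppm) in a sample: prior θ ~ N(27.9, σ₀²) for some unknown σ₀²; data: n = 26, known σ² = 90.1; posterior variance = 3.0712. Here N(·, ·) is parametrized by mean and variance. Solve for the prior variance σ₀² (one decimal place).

σ₀² = 27.0

Posterior precision equals prior precision plus data precision: 1/σ_n² = 1/σ₀² + n/σ².
So 1/σ₀² = 1/3.0712 − 26/90.1 = 0.325606 − 0.288568 = 0.037038.
Hence σ₀² = 1/0.037038 ≈ 27.0.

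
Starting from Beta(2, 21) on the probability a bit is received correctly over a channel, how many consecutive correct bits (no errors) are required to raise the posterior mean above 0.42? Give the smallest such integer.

After k correct bits and 0 errors the posterior is Beta(2+k, 21), with mean (2+k)/(2+21+k).
Set (2+k)/(23+k) > 0.42 and solve: k > (0.42·23 − 2)/(1 − 0.42) = 13.207.
The smallest integer exceeding 13.207 is 14, and checking k=14: (16)/(37) = 0.4324 > 0.42.

k = 14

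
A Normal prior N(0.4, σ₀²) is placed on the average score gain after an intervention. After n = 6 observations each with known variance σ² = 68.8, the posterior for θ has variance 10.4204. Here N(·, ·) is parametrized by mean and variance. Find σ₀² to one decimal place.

σ₀² = 114.2

For the Normal–Normal model with known σ², precisions add: τ_n = τ₀ + n/σ².
So 1/σ₀² = 1/10.4204 − 6/68.8 = 0.095966 − 0.087209 = 0.008757.
Hence σ₀² = 1/0.008757 ≈ 114.2.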